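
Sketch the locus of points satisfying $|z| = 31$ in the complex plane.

|z| = 31 means sqrt(x^2 + y^2) = 31
This is a circle of radius 31 centered at the origin


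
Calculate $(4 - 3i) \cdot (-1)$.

(a1*a2 - b1*b2) + (a1*b2 + b1*a2)i
= (-4 - 0) + (0 + 3)i
= -4 + 3i


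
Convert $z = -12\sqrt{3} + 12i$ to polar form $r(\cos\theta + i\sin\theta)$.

r = |z| = sqrt(a^2 + b^2) = sqrt((-12*sqrt(3))^2 + (12)^2) = sqrt(432 + 144) = sqrt(576) = 24
θ = arctan(b/a) = arctan(12/-20.7846) (quadrant-adjusted) = 150°
z = 24(cos 150° + i sin 150°)


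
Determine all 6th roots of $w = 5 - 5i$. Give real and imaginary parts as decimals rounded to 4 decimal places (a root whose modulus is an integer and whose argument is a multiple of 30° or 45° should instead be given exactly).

|w| = sqrt(50) ≈ 7.071068, arg(w) = 315°
Root modulus = sqrt(50)^(1/6) ≈ 1.385418
Root arguments: θ_k = (315° + 360°k)/6 for k = 0, 1, ..., 5
Compute each root as (root modulus)(cos θ_k + i sin θ_k) using full-precision intermediates, then round to 4 decimal places.
Roots: 0.8434 + 1.0991i, -0.5302 + 1.2800i, -1.3736 + 0.1808i, -0.8434 - 1.0991i, 0.5302 - 1.2800i, 1.3736 - 0.1808i


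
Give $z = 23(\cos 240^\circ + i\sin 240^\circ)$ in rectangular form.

a = r cos θ = 23 * -1/2 = -23/2
b = r sin θ = 23 * -sqrt(3)/2 = -23*sqrt(3)/2
z = -23/2 - (23*sqrt(3)/2)i


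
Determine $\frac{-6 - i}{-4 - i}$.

Multiply numerator and denominator by conjugate (-4 + i):
= (-6 - i)(-4 + i) / ((-4)^2 + (-1)^2)
= (25 - 2i) / 17
= 25/17 - (2/17)i


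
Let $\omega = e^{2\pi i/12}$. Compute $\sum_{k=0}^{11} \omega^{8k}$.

Let ζ = ω^8 = e^(2πi·8/12). Since 12 ∤ 8, ζ ≠ 1.
Sum = Σ_{k=0}^{11} ζ^k = (ζ^12 - 1)/(ζ - 1) = (ω^{8·12} - 1)/(ζ - 1) = (1 - 1)/(ζ - 1) = 0


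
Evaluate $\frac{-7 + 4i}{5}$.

Divisor is real, so divide each part by 5:
= -7/5 + (4/5)i


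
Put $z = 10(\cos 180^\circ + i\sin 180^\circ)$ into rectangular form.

a = r cos θ = 10 * -1 = -10
b = r sin θ = 10 * 0 = 0
z = -10


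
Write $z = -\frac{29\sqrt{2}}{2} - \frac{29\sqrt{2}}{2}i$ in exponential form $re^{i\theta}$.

r = |z| = sqrt((-29*sqrt(2)/2)^2 + (-29*sqrt(2)/2)^2) = sqrt(841/2 + 841/2) = sqrt(841) = 29
θ = arctan(b/a) = arctan(-20.5061/-20.5061) (quadrant-adjusted) = -135° = -3π/4
z = 29e^(-i*3π/4)


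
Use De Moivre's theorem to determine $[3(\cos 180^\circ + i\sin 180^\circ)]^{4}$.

By De Moivre: z^n = r^n(cos(nθ) + i sin(nθ))
= 3^4(cos(4*180°) + i sin(4*180°))
= 81(cos 0° + i sin 0°)
= 81


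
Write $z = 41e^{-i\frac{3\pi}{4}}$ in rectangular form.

a = r cos θ = 41 * -sqrt(2)/2 = -41*sqrt(2)/2
b = r sin θ = 41 * -sqrt(2)/2 = -41*sqrt(2)/2
z = -41*sqrt(2)/2 - (41*sqrt(2)/2)i


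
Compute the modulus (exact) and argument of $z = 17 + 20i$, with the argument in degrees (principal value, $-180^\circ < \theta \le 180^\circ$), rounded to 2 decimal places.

|z| = sqrt(17^2 + 20^2) = sqrt(689)
arg(z) = arctan(b/a) = arctan(20/17) (quadrant-adjusted) = 49.64°


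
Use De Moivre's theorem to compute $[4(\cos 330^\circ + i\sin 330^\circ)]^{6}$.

By De Moivre: z^n = r^n(cos(nθ) + i sin(nθ))
= 4^6(cos(6*330°) + i sin(6*330°))
= 4096(cos 180° + i sin 180°)
= -4096


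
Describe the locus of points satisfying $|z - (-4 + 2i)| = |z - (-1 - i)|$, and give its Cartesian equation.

|z - z1| = |z - z2| means z is equidistant from z1 and z2,
i.e. the perpendicular bisector of the segment from (-4, 2) to (-1, -1) (midpoint (-5/2, 1/2)).
With z = x + yi, square both sides:
(x - (-4))^2 + (y - 2)^2 = (x - (-1))^2 + (y - (-1))^2
The x^2 and y^2 terms cancel: 6x + (-6)y = 2 - 20 = -18
Simplify: x - y = -3
Locus: Perpendicular bisector of the segment from (-4, 2) to (-1, -1): the line x - y = -3


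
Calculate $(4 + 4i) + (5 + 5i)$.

(4 + 5) + (4 + 5)i = 9 + 9i


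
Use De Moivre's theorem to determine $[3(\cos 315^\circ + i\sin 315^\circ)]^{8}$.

By De Moivre: z^n = r^n(cos(nθ) + i sin(nθ))
= 3^8(cos(8*315°) + i sin(8*315°))
= 6561(cos 0° + i sin 0°)
= 6561


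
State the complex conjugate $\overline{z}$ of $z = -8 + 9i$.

If z = a + bi, then conjugate(z) = a - bi
conjugate(-8 + 9i) = -8 - 9i


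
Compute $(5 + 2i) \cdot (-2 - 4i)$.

(a1*a2 - b1*b2) + (a1*b2 + b1*a2)i
= (-10 - (-8)) + (-20 + (-4))i
= -2 - 24i


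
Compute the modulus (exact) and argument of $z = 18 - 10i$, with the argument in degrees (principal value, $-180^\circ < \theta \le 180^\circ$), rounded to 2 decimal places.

|z| = sqrt(18^2 + (-10)^2) = sqrt(424)
arg(z) = arctan(b/a) = arctan(-10/18) (quadrant-adjusted) = -29.05°


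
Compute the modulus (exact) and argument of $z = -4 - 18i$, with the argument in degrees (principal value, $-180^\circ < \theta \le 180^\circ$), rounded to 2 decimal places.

|z| = sqrt((-4)^2 + (-18)^2) = sqrt(340)
arg(z) = arctan(b/a) = arctan(-18/-4) (quadrant-adjusted) = -102.53°


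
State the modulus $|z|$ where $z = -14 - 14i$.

|z| = sqrt(a^2 + b^2) = sqrt((-14)^2 + (-14)^2) = sqrt(392) = sqrt(392)


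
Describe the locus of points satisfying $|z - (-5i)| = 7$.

|z - z0| = r describes a circle centered at z0 with radius r
Here z0 = -5i and r = 7
Locus: Circle centered at (0, -5) with radius 7


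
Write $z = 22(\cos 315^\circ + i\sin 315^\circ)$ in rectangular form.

a = r cos θ = 22 * sqrt(2)/2 = 11*sqrt(2)
b = r sin θ = 22 * -sqrt(2)/2 = -11*sqrt(2)
z = 11*sqrt(2) - 11*sqrt(2)i


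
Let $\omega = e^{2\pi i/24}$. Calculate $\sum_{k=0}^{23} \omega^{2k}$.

Let ζ = ω^2 = e^(2πi·2/24). Since 24 ∤ 2, ζ ≠ 1.
Sum = Σ_{k=0}^{23} ζ^k = (ζ^24 - 1)/(ζ - 1) = (ω^{2·24} - 1)/(ζ - 1) = (1 - 1)/(ζ - 1) = 0


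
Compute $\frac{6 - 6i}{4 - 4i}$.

Multiply numerator and denominator by conjugate (4 + 4i):
= (6 - 6i)(4 + 4i) / (4^2 + (-4)^2)
= (48) / 32
Divide through by 16: (3) / 2
= 3/2


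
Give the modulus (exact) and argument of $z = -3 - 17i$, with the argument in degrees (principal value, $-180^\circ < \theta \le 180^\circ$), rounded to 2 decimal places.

|z| = sqrt((-3)^2 + (-17)^2) = sqrt(298)
arg(z) = arctan(b/a) = arctan(-17/-3) (quadrant-adjusted) = -100.01°


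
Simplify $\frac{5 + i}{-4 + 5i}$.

Multiply numerator and denominator by conjugate (-4 - 5i):
= (5 + i)(-4 - 5i) / ((-4)^2 + 5^2)
= (-15 - 29i) / 41
= -15/41 - (29/41)i


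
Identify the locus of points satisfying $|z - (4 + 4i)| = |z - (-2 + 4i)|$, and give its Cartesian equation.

|z - z1| = |z - z2| means z is equidistant from z1 and z2,
i.e. the perpendicular bisector of the segment from (4, 4) to (-2, 4) (midpoint (1, 4)).
With z = x + yi, square both sides:
(x - 4)^2 + (y - 4)^2 = (x - (-2))^2 + (y - 4)^2
The x^2 and y^2 terms cancel: -12x + 0y = 20 - 32 = -12
Simplify: x = 1
Locus: Perpendicular bisector of the segment from (4, 4) to (-2, 4): the line x = 1


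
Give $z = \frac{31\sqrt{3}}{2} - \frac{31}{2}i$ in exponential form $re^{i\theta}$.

r = |z| = sqrt((31*sqrt(3)/2)^2 + (-31/2)^2) = sqrt(2883/4 + 961/4) = sqrt(961) = 31
θ = arctan(b/a) = arctan(-15.5/26.8468) (quadrant-adjusted) = -30° = -π/6
z = 31e^(-i*π/6)


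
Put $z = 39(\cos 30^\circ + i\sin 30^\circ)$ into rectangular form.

a = r cos θ = 39 * sqrt(3)/2 = 39*sqrt(3)/2
b = r sin θ = 39 * 1/2 = 39/2
z = 39*sqrt(3)/2 + (39/2)i


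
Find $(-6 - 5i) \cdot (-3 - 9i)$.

(a1*a2 - b1*b2) + (a1*b2 + b1*a2)i
= (18 - 45) + (54 + 15)i
= -27 + 69i


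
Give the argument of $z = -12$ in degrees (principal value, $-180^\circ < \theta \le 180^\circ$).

b = 0 and a < 0, so z lies on the negative real axis: θ = 180°


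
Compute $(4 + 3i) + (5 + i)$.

(4 + 5) + (3 + 1)i = 9 + 4i


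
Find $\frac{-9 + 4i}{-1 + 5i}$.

Multiply numerator and denominator by conjugate (-1 - 5i):
= (-9 + 4i)(-1 - 5i) / ((-1)^2 + 5^2)
= (29 + 41i) / 26
= 29/26 + (41/26)i


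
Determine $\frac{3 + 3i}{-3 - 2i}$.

Multiply numerator and denominator by conjugate (-3 + 2i):
= (3 + 3i)(-3 + 2i) / ((-3)^2 + (-2)^2)
= (-15 - 3i) / 13
= -15/13 - (3/13)i


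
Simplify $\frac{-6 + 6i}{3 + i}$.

Multiply numerator and denominator by conjugate (3 - i):
= (-6 + 6i)(3 - i) / (3^2 + 1^2)
= (-12 + 24i) / 10
Divide through by 2: (-6 + 12i) / 5
= -6/5 + (12/5)i


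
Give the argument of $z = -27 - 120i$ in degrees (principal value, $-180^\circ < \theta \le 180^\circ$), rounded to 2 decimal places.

θ = arctan(b/a) = arctan(-120/-27) (quadrant-adjusted) = -102.68°


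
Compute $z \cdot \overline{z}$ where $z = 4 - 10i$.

z * conjugate(z) = |z|^2 = a^2 + b^2
= 4^2 + (-10)^2 = 116


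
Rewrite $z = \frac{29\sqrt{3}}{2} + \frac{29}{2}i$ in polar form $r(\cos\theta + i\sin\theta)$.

r = |z| = sqrt(a^2 + b^2) = sqrt((29*sqrt(3)/2)^2 + (29/2)^2) = sqrt(2523/4 + 841/4) = sqrt(841) = 29
θ = arctan(b/a) = arctan(14.5/25.1147) (quadrant-adjusted) = 30°
z = 29(cos 30° + i sin 30°)


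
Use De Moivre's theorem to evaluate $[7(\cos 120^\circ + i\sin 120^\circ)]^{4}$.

By De Moivre: z^n = r^n(cos(nθ) + i sin(nθ))
= 7^4(cos(4*120°) + i sin(4*120°))
= 2401(cos 120° + i sin 120°)
= -2401/2 + (2401*sqrt(3)/2)i


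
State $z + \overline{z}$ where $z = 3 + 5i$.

z + conjugate(z) = (a + bi) + (a - bi) = 2a
= 2 * 3 = 6


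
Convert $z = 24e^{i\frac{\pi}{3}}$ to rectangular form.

a = r cos θ = 24 * 1/2 = 12
b = r sin θ = 24 * sqrt(3)/2 = 12*sqrt(3)
z = 12 + 12*sqrt(3)i


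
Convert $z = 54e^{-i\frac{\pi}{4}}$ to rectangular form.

a = r cos θ = 54 * sqrt(2)/2 = 27*sqrt(2)
b = r sin θ = 54 * -sqrt(2)/2 = -27*sqrt(2)
z = 27*sqrt(2) - 27*sqrt(2)i


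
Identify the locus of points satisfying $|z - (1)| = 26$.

|z - z0| = r describes a circle centered at z0 with radius r
Here z0 = 1 and r = 26
Locus: Circle centered at (1, 0) with radius 26


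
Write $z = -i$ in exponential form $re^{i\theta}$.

r = |z| = sqrt((0)^2 + (-1)^2) = sqrt(0 + 1) = sqrt(1) = 1
a = 0 and b < 0, so z lies on the negative imaginary axis: θ = -90° = -π/2
z = 1e^(-i*π/2)


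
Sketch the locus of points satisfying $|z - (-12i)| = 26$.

|z - z0| = r describes a circle centered at z0 with radius r
Here z0 = -12i and r = 26
Locus: Circle centered at (0, -12) with radius 26


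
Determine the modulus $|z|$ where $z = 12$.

|z| = sqrt(a^2 + b^2) = sqrt(12^2 + 0^2) = sqrt(144) = 12


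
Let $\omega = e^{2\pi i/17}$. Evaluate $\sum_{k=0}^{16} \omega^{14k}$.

Let ζ = ω^14 = e^(2πi·14/17). Since 17 ∤ 14, ζ ≠ 1.
Sum = Σ_{k=0}^{16} ζ^k = (ζ^17 - 1)/(ζ - 1) = (ω^{14·17} - 1)/(ζ - 1) = (1 - 1)/(ζ - 1) = 0


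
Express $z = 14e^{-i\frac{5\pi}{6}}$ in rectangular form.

a = r cos θ = 14 * -sqrt(3)/2 = -7*sqrt(3)
b = r sin θ = 14 * -1/2 = -7
z = -7*sqrt(3) - 7i


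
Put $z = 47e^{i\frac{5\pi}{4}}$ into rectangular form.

a = r cos θ = 47 * -sqrt(2)/2 = -47*sqrt(2)/2
b = r sin θ = 47 * -sqrt(2)/2 = -47*sqrt(2)/2
z = -47*sqrt(2)/2 - (47*sqrt(2)/2)i


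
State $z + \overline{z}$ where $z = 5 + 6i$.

z + conjugate(z) = (a + bi) + (a - bi) = 2a
= 2 * 5 = 10


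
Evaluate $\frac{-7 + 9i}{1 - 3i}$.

Multiply numerator and denominator by conjugate (1 + 3i):
= (-7 + 9i)(1 + 3i) / (1^2 + (-3)^2)
= (-34 - 12i) / 10
Divide through by 2: (-17 - 6i) / 5
= -17/5 - (6/5)i


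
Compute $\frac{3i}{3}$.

Divisor is real, so divide each part by 3:
= i


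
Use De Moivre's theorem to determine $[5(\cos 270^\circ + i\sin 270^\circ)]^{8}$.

By De Moivre: z^n = r^n(cos(nθ) + i sin(nθ))
= 5^8(cos(8*270°) + i sin(8*270°))
= 390625(cos 0° + i sin 0°)
= 390625


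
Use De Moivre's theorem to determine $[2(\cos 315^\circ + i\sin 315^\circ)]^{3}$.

By De Moivre: z^n = r^n(cos(nθ) + i sin(nθ))
= 2^3(cos(3*315°) + i sin(3*315°))
= 8(cos 225° + i sin 225°)
= -4*sqrt(2) - 4*sqrt(2)i


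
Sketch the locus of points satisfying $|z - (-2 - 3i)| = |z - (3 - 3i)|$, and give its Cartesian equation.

|z - z1| = |z - z2| means z is equidistant from z1 and z2,
i.e. the perpendicular bisector of the segment from (-2, -3) to (3, -3) (midpoint (1/2, -3)).
With z = x + yi, square both sides:
(x - (-2))^2 + (y - (-3))^2 = (x - 3)^2 + (y - (-3))^2
The x^2 and y^2 terms cancel: 10x + 0y = 18 - 13 = 5
Simplify: x = 1/2
Locus: Perpendicular bisector of the segment from (-2, -3) to (3, -3): the line x = 1/2


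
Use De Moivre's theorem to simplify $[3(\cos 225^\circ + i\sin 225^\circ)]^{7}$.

By De Moivre: z^n = r^n(cos(nθ) + i sin(nθ))
= 3^7(cos(7*225°) + i sin(7*225°))
= 2187(cos 135° + i sin 135°)
= -2187*sqrt(2)/2 + (2187*sqrt(2)/2)i


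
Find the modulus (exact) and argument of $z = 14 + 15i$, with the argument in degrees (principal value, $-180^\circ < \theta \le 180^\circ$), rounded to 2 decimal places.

|z| = sqrt(14^2 + 15^2) = sqrt(421)
arg(z) = arctan(b/a) = arctan(15/14) (quadrant-adjusted) = 46.97°


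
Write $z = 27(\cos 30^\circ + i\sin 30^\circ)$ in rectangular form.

a = r cos θ = 27 * sqrt(3)/2 = 27*sqrt(3)/2
b = r sin θ = 27 * 1/2 = 27/2
z = 27*sqrt(3)/2 + (27/2)i


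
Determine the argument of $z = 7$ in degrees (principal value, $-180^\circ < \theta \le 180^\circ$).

b = 0 and a > 0, so z lies on the positive real axis: θ = 0°


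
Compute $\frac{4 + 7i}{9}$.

Divisor is real, so divide each part by 9:
= 4/9 + (7/9)i


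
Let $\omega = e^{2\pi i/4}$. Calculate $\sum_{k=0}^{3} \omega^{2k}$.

Let ζ = ω^2 = e^(2πi·2/4). Since 4 ∤ 2, ζ ≠ 1.
Sum = Σ_{k=0}^{3} ζ^k = (ζ^4 - 1)/(ζ - 1) = (ω^{2·4} - 1)/(ζ - 1) = (1 - 1)/(ζ - 1) = 0


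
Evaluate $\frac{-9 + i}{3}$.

Divisor is real, so divide each part by 3:
= -3 + (1/3)i


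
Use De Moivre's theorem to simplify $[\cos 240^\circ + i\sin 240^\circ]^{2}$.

By De Moivre: z^n = r^n(cos(nθ) + i sin(nθ))
= 1^2(cos(2*240°) + i sin(2*240°))
= 1(cos 120° + i sin 120°)
= -1/2 + (sqrt(3)/2)i


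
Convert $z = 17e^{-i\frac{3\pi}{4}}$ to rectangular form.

a = r cos θ = 17 * -sqrt(2)/2 = -17*sqrt(2)/2
b = r sin θ = 17 * -sqrt(2)/2 = -17*sqrt(2)/2
z = -17*sqrt(2)/2 - (17*sqrt(2)/2)i


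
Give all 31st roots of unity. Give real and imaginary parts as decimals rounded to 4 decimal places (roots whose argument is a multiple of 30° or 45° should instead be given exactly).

ω_k = e^(2πik/31) = cos(2πk/31) + i sin(2πk/31) for k = 0, 1, ..., 30
Roots: 1, 0.9795 + 0.2013i, 0.9190 + 0.3944i, 0.8208 + 0.5713i, 0.6890 + 0.7248i, 0.5290 + 0.8486i, 0.3473 + 0.9378i, 0.1514 + 0.9885i, -0.0506 + 0.9987i, -0.2507 + 0.9681i, -0.4404 + 0.8978i, -0.6121 + 0.7908i, -0.7588 + 0.6514i, -0.8743 + 0.4853i, -0.9541 + 0.2994i, -0.9949 + 0.1012i, -0.9949 - 0.1012i, -0.9541 - 0.2994i, -0.8743 - 0.4853i, -0.7588 - 0.6514i, -0.6121 - 0.7908i, -0.4404 - 0.8978i, -0.2507 - 0.9681i, -0.0506 - 0.9987i, 0.1514 - 0.9885i, 0.3473 - 0.9378i, 0.5290 - 0.8486i, 0.6890 - 0.7248i, 0.8208 - 0.5713i, 0.9190 - 0.3944i, 0.9795 - 0.2013i


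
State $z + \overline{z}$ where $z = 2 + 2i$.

z + conjugate(z) = (a + bi) + (a - bi) = 2a
= 2 * 2 = 4


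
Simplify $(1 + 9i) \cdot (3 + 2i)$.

(a1*a2 - b1*b2) + (a1*b2 + b1*a2)i
= (3 - 18) + (2 + 27)i
= -15 + 29i


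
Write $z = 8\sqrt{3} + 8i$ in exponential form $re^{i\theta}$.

r = |z| = sqrt((8*sqrt(3))^2 + (8)^2) = sqrt(192 + 64) = sqrt(256) = 16
θ = arctan(b/a) = arctan(8/13.8564) (quadrant-adjusted) = 30° = π/6
z = 16e^(i*π/6)


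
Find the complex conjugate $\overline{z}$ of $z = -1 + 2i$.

If z = a + bi, then conjugate(z) = a - bi
conjugate(-1 + 2i) = -1 - 2i


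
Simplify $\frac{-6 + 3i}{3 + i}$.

Multiply numerator and denominator by conjugate (3 - i):
= (-6 + 3i)(3 - i) / (3^2 + 1^2)
= (-15 + 15i) / 10
Divide through by 5: (-3 + 3i) / 2
= -3/2 + (3/2)i


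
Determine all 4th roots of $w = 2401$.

|w| = 2401, arg(w) = 0°
Root modulus = 2401^(1/4) = 7
Root arguments: θ_k = (0° + 360°k)/4 for k = 0, 1, ..., 3
Roots: 7, 7i, -7, -7i


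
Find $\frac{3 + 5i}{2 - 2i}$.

Multiply numerator and denominator by conjugate (2 + 2i):
= (3 + 5i)(2 + 2i) / (2^2 + (-2)^2)
= (-4 + 16i) / 8
Divide through by 4: (-1 + 4i) / 2
= -1/2 + 2i


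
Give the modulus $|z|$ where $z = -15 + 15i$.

|z| = sqrt(a^2 + b^2) = sqrt((-15)^2 + 15^2) = sqrt(450) = sqrt(450)


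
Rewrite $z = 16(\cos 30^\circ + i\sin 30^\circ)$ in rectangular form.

a = r cos θ = 16 * sqrt(3)/2 = 8*sqrt(3)
b = r sin θ = 16 * 1/2 = 8
z = 8*sqrt(3) + 8i


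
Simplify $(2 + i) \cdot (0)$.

(a1*a2 - b1*b2) + (a1*b2 + b1*a2)i
= (0 - 0) + (0 + 0)i
= 0


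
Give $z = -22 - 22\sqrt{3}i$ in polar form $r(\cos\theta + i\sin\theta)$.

r = |z| = sqrt(a^2 + b^2) = sqrt((-22)^2 + (-22*sqrt(3))^2) = sqrt(484 + 1452) = sqrt(1936) = 44
θ = arctan(b/a) = arctan(-38.1051/-22) (quadrant-adjusted) = 240°
z = 44(cos 240° + i sin 240°)


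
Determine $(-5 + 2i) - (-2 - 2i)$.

(-5 - (-2)) + (2 - (-2))i = -3 + 4i


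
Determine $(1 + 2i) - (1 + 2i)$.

(1 - 1) + (2 - 2)i = 0


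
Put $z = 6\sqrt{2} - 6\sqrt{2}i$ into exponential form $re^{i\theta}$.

r = |z| = sqrt((6*sqrt(2))^2 + (-6*sqrt(2))^2) = sqrt(72 + 72) = sqrt(144) = 12
θ = arctan(b/a) = arctan(-8.4853/8.4853) (quadrant-adjusted) = -45° = -π/4
z = 12e^(-i*π/4)


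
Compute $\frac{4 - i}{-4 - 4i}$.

Multiply numerator and denominator by conjugate (-4 + 4i):
= (4 - i)(-4 + 4i) / ((-4)^2 + (-4)^2)
= (-12 + 20i) / 32
Divide through by 4: (-3 + 5i) / 8
= -3/8 + (5/8)i


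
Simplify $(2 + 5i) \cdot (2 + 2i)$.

(a1*a2 - b1*b2) + (a1*b2 + b1*a2)i
= (4 - 10) + (4 + 10)i
= -6 + 14i


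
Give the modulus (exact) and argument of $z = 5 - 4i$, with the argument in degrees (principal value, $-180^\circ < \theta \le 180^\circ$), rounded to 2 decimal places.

|z| = sqrt(5^2 + (-4)^2) = sqrt(41)
arg(z) = arctan(b/a) = arctan(-4/5) (quadrant-adjusted) = -38.66°


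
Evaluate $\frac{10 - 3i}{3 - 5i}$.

Multiply numerator and denominator by conjugate (3 + 5i):
= (10 - 3i)(3 + 5i) / (3^2 + (-5)^2)
= (45 + 41i) / 34
= 45/34 + (41/34)i


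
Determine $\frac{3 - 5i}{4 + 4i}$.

Multiply numerator and denominator by conjugate (4 - 4i):
= (3 - 5i)(4 - 4i) / (4^2 + 4^2)
= (-8 - 32i) / 32
Divide through by 8: (-1 - 4i) / 4
= -1/4 - i


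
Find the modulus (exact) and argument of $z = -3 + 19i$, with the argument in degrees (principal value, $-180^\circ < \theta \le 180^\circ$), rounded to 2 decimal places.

|z| = sqrt((-3)^2 + 19^2) = sqrt(370)
arg(z) = arctan(b/a) = arctan(19/-3) (quadrant-adjusted) = 98.97°


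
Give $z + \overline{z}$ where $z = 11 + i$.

z + conjugate(z) = (a + bi) + (a - bi) = 2a
= 2 * 11 = 22


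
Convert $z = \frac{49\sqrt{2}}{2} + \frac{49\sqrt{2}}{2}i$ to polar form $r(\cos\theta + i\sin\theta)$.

r = |z| = sqrt(a^2 + b^2) = sqrt((49*sqrt(2)/2)^2 + (49*sqrt(2)/2)^2) = sqrt(2401/2 + 2401/2) = sqrt(2401) = 49
θ = arctan(b/a) = arctan(34.6482/34.6482) (quadrant-adjusted) = 45°
z = 49(cos 45° + i sin 45°)


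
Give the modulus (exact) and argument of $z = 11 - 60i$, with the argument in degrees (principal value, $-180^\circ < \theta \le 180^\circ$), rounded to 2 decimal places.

|z| = sqrt(11^2 + (-60)^2) = 61
arg(z) = arctan(b/a) = arctan(-60/11) (quadrant-adjusted) = -79.61°


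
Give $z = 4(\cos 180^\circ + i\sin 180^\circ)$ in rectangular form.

a = r cos θ = 4 * -1 = -4
b = r sin θ = 4 * 0 = 0
z = -4


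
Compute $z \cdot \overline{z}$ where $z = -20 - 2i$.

z * conjugate(z) = |z|^2 = a^2 + b^2
= (-20)^2 + (-2)^2 = 404


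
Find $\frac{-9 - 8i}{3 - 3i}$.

Multiply numerator and denominator by conjugate (3 + 3i):
= (-9 - 8i)(3 + 3i) / (3^2 + (-3)^2)
= (-3 - 51i) / 18
Divide through by 3: (-1 - 17i) / 6
= -1/6 - (17/6)i


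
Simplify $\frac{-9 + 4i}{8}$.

Divisor is real, so divide each part by 8:
= -9/8 + (1/2)i


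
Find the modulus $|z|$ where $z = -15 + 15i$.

|z| = sqrt(a^2 + b^2) = sqrt((-15)^2 + 15^2) = sqrt(450) = sqrt(450)


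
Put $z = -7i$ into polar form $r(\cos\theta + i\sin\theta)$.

r = |z| = sqrt(a^2 + b^2) = sqrt((0)^2 + (-7)^2) = sqrt(0 + 49) = sqrt(49) = 7
a = 0 and b < 0, so z lies on the negative imaginary axis: θ = 270°
z = 7(cos 270° + i sin 270°)


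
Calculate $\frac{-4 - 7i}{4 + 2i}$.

Multiply numerator and denominator by conjugate (4 - 2i):
= (-4 - 7i)(4 - 2i) / (4^2 + 2^2)
= (-30 - 20i) / 20
Divide through by 10: (-3 - 2i) / 2
= -3/2 - i


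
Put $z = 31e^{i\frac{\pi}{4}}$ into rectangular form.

a = r cos θ = 31 * sqrt(2)/2 = 31*sqrt(2)/2
b = r sin θ = 31 * sqrt(2)/2 = 31*sqrt(2)/2
z = 31*sqrt(2)/2 + (31*sqrt(2)/2)i


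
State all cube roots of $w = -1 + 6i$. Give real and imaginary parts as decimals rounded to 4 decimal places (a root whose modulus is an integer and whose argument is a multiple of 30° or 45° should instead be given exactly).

|w| = sqrt(37) ≈ 6.082763, arg(w) ≈ 99.462322°
Root modulus = sqrt(37)^(1/3) ≈ 1.825437
Root arguments: θ_k = (arg(w) + 360°k)/3 for k = 0, 1, ..., 2
Compute each root as (root modulus)(cos θ_k + i sin θ_k) using full-precision intermediates, then round to 4 decimal places.
Roots: 1.5283 + 0.9983i, -1.6287 + 0.8244i, 0.1004 - 1.8227i


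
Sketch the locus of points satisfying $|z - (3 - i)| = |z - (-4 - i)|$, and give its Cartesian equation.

|z - z1| = |z - z2| means z is equidistant from z1 and z2,
i.e. the perpendicular bisector of the segment from (3, -1) to (-4, -1) (midpoint (-1/2, -1)).
With z = x + yi, square both sides:
(x - 3)^2 + (y - (-1))^2 = (x - (-4))^2 + (y - (-1))^2
The x^2 and y^2 terms cancel: -14x + 0y = 17 - 10 = 7
Simplify: x = -1/2
Locus: Perpendicular bisector of the segment from (3, -1) to (-4, -1): the line x = -1/2


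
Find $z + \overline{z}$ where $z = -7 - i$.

z + conjugate(z) = (a + bi) + (a - bi) = 2a
= 2 * (-7) = -14


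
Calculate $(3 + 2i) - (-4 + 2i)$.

(3 - (-4)) + (2 - 2)i = 7


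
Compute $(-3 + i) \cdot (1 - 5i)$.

(a1*a2 - b1*b2) + (a1*b2 + b1*a2)i
= (-3 - (-5)) + (15 + 1)i
= 2 + 16i


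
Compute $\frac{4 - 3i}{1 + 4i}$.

Multiply numerator and denominator by conjugate (1 - 4i):
= (4 - 3i)(1 - 4i) / (1^2 + 4^2)
= (-8 - 19i) / 17
= -8/17 - (19/17)i


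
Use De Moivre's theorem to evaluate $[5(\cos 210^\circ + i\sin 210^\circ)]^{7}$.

By De Moivre: z^n = r^n(cos(nθ) + i sin(nθ))
= 5^7(cos(7*210°) + i sin(7*210°))
= 78125(cos 30° + i sin 30°)
= 78125*sqrt(3)/2 + (78125/2)i


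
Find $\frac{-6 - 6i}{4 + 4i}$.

Multiply numerator and denominator by conjugate (4 - 4i):
= (-6 - 6i)(4 - 4i) / (4^2 + 4^2)
= (-48) / 32
Divide through by 16: (-3) / 2
= -3/2


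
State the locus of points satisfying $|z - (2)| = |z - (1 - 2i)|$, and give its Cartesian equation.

|z - z1| = |z - z2| means z is equidistant from z1 and z2,
i.e. the perpendicular bisector of the segment from (2, 0) to (1, -2) (midpoint (3/2, -1)).
With z = x + yi, square both sides:
(x - 2)^2 + (y - 0)^2 = (x - 1)^2 + (y - (-2))^2
The x^2 and y^2 terms cancel: -2x + (-4)y = 5 - 4 = 1
Simplify: 2x + 4y = -1
Locus: Perpendicular bisector of the segment from (2, 0) to (1, -2): the line 2x + 4y = -1


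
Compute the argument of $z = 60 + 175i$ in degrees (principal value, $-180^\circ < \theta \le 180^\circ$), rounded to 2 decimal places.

θ = arctan(b/a) = arctan(175/60) (quadrant-adjusted) = 71.08°


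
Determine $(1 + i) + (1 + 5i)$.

(1 + 1) + (1 + 5)i = 2 + 6i


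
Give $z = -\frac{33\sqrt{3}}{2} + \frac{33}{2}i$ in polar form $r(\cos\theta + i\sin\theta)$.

r = |z| = sqrt(a^2 + b^2) = sqrt((-33*sqrt(3)/2)^2 + (33/2)^2) = sqrt(3267/4 + 1089/4) = sqrt(1089) = 33
θ = arctan(b/a) = arctan(16.5/-28.5788) (quadrant-adjusted) = 150°
z = 33(cos 150° + i sin 150°)


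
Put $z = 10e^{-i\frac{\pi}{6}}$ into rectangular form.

a = r cos θ = 10 * sqrt(3)/2 = 5*sqrt(3)
b = r sin θ = 10 * -1/2 = -5
z = 5*sqrt(3) - 5i


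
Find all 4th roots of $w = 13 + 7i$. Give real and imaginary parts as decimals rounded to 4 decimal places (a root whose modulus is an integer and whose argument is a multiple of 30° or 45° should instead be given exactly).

|w| = sqrt(218) ≈ 14.764823, arg(w) ≈ 28.300756°
Root modulus = sqrt(218)^(1/4) ≈ 1.960230
Root arguments: θ_k = (arg(w) + 360°k)/4 for k = 0, 1, ..., 3
Compute each root as (root modulus)(cos θ_k + i sin θ_k) using full-precision intermediates, then round to 4 decimal places.
Roots: 1.9453 + 0.2414i, -0.2414 + 1.9453i, -1.9453 - 0.2414i, 0.2414 - 1.9453i


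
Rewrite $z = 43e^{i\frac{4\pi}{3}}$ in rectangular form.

a = r cos θ = 43 * -1/2 = -43/2
b = r sin θ = 43 * -sqrt(3)/2 = -43*sqrt(3)/2
z = -43/2 - (43*sqrt(3)/2)i


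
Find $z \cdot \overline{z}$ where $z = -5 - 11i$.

z * conjugate(z) = |z|^2 = a^2 + b^2
= (-5)^2 + (-11)^2 = 146


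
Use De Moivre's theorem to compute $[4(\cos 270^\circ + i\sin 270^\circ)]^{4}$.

By De Moivre: z^n = r^n(cos(nθ) + i sin(nθ))
= 4^4(cos(4*270°) + i sin(4*270°))
= 256(cos 0° + i sin 0°)
= 256


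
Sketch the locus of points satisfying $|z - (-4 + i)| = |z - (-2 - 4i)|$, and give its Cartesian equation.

|z - z1| = |z - z2| means z is equidistant from z1 and z2,
i.e. the perpendicular bisector of the segment from (-4, 1) to (-2, -4) (midpoint (-3, -3/2)).
With z = x + yi, square both sides:
(x - (-4))^2 + (y - 1)^2 = (x - (-2))^2 + (y - (-4))^2
The x^2 and y^2 terms cancel: 4x + (-10)y = 20 - 17 = 3
Simplify: 4x - 10y = 3
Locus: Perpendicular bisector of the segment from (-4, 1) to (-2, -4): the line 4x - 10y = 3


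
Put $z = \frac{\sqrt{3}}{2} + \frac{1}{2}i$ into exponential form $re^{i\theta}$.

r = |z| = sqrt((sqrt(3)/2)^2 + (1/2)^2) = sqrt(3/4 + 1/4) = sqrt(1) = 1
θ = arctan(b/a) = arctan(0.5/0.866) (quadrant-adjusted) = 30° = π/6
z = 1e^(i*π/6)


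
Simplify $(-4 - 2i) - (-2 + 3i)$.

(-4 - (-2)) + (-2 - 3)i = -2 - 5i


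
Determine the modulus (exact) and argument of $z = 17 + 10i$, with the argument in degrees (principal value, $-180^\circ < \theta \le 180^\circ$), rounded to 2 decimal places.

|z| = sqrt(17^2 + 10^2) = sqrt(389)
arg(z) = arctan(b/a) = arctan(10/17) (quadrant-adjusted) = 30.47°


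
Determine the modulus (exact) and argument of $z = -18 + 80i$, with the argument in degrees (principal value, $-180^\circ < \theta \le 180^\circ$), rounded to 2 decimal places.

|z| = sqrt((-18)^2 + 80^2) = 82
arg(z) = arctan(b/a) = arctan(80/-18) (quadrant-adjusted) = 102.68°


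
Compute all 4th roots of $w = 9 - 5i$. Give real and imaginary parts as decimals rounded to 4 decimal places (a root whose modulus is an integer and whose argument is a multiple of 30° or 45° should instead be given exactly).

|w| = sqrt(106) ≈ 10.295630, arg(w) ≈ 330.945396°
Root modulus = sqrt(106)^(1/4) ≈ 1.791279
Root arguments: θ_k = (arg(w) + 360°k)/4 for k = 0, 1, ..., 3
Compute each root as (root modulus)(cos θ_k + i sin θ_k) using full-precision intermediates, then round to 4 decimal places.
Roots: 0.2265 + 1.7769i, -1.7769 + 0.2265i, -0.2265 - 1.7769i, 1.7769 - 0.2265i


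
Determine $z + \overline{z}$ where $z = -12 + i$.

z + conjugate(z) = (a + bi) + (a - bi) = 2a
= 2 * (-12) = -24


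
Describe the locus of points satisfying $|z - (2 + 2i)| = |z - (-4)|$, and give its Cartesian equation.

|z - z1| = |z - z2| means z is equidistant from z1 and z2,
i.e. the perpendicular bisector of the segment from (2, 2) to (-4, 0) (midpoint (-1, 1)).
With z = x + yi, square both sides:
(x - 2)^2 + (y - 2)^2 = (x - (-4))^2 + (y - 0)^2
The x^2 and y^2 terms cancel: -12x + (-4)y = 16 - 8 = 8
Simplify: 3x + y = -2
Locus: Perpendicular bisector of the segment from (2, 2) to (-4, 0): the line 3x + y = -2


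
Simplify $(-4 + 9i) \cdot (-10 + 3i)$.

(a1*a2 - b1*b2) + (a1*b2 + b1*a2)i
= (40 - 27) + (-12 + (-90))i
= 13 - 102i


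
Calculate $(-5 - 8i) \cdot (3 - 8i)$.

(a1*a2 - b1*b2) + (a1*b2 + b1*a2)i
= (-15 - 64) + (40 + (-24))i
= -79 + 16i


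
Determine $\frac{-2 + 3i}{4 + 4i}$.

Multiply numerator and denominator by conjugate (4 - 4i):
= (-2 + 3i)(4 - 4i) / (4^2 + 4^2)
= (4 + 20i) / 32
Divide through by 4: (1 + 5i) / 8
= 1/8 + (5/8)i


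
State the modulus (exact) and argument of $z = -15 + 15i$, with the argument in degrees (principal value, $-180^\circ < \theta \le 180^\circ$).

|z| = sqrt((-15)^2 + 15^2) = sqrt(450)
arg(z) = arctan(b/a) = arctan(15/-15) (quadrant-adjusted) = 135°


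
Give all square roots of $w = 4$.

|w| = 4, arg(w) = 0°
Root modulus = 4^(1/2) = 2
Root arguments: θ_k = (0° + 360°k)/2 for k = 0, 1, ..., 1
Roots: 2, -2


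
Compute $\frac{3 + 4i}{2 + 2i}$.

Multiply numerator and denominator by conjugate (2 - 2i):
= (3 + 4i)(2 - 2i) / (2^2 + 2^2)
= (14 + 2i) / 8
Divide through by 2: (7 + i) / 4
= 7/4 + (1/4)i


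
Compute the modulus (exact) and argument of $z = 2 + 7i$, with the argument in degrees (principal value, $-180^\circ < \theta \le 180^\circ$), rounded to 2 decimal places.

|z| = sqrt(2^2 + 7^2) = sqrt(53)
arg(z) = arctan(b/a) = arctan(7/2) (quadrant-adjusted) = 74.05°


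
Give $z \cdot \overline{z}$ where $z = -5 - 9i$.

z * conjugate(z) = |z|^2 = a^2 + b^2
= (-5)^2 + (-9)^2 = 106


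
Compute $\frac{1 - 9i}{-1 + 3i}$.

Multiply numerator and denominator by conjugate (-1 - 3i):
= (1 - 9i)(-1 - 3i) / ((-1)^2 + 3^2)
= (-28 + 6i) / 10
Divide through by 2: (-14 + 3i) / 5
= -14/5 + (3/5)i


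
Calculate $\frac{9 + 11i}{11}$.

Divisor is real, so divide each part by 11:
= 9/11 + i


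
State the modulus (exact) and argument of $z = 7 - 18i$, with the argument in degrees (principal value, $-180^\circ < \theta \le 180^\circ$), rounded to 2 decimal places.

|z| = sqrt(7^2 + (-18)^2) = sqrt(373)
arg(z) = arctan(b/a) = arctan(-18/7) (quadrant-adjusted) = -68.75°


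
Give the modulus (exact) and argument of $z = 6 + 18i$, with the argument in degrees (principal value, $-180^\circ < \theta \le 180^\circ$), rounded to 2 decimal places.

|z| = sqrt(6^2 + 18^2) = sqrt(360)
arg(z) = arctan(b/a) = arctan(18/6) (quadrant-adjusted) = 71.57°


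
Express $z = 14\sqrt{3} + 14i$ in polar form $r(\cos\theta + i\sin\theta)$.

r = |z| = sqrt(a^2 + b^2) = sqrt((14*sqrt(3))^2 + (14)^2) = sqrt(588 + 196) = sqrt(784) = 28
θ = arctan(b/a) = arctan(14/24.2487) (quadrant-adjusted) = 30°
z = 28(cos 30° + i sin 30°)


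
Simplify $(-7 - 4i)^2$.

(a + bi)^2 = a^2 - b^2 + 2abi
= (-7)^2 - (-4)^2 + 2*(-7)*(-4)i
= 33 + 56i


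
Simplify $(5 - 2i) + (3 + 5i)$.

(5 + 3) + (-2 + 5)i = 8 + 3i


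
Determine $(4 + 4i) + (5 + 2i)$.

(4 + 5) + (4 + 2)i = 9 + 6i


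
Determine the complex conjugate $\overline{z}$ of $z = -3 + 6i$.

If z = a + bi, then conjugate(z) = a - bi
conjugate(-3 + 6i) = -3 - 6i


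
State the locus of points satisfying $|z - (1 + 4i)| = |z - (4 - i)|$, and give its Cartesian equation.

|z - z1| = |z - z2| means z is equidistant from z1 and z2,
i.e. the perpendicular bisector of the segment from (1, 4) to (4, -1) (midpoint (5/2, 3/2)).
With z = x + yi, square both sides:
(x - 1)^2 + (y - 4)^2 = (x - 4)^2 + (y - (-1))^2
The x^2 and y^2 terms cancel: 6x + (-10)y = 17 - 17 = 0
Simplify: 3x - 5y = 0
Locus: Perpendicular bisector of the segment from (1, 4) to (4, -1): the line 3x - 5y = 0


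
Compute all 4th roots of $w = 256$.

|w| = 256, arg(w) = 0°
Root modulus = 256^(1/4) = 4
Root arguments: θ_k = (0° + 360°k)/4 for k = 0, 1, ..., 3
Roots: 4, 4i, -4, -4i


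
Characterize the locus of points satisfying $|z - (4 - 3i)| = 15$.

|z - z0| = r describes a circle centered at z0 with radius r
Here z0 = 4 - 3i and r = 15
Locus: Circle centered at (4, -3) with radius 15


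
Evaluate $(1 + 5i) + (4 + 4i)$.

(1 + 4) + (5 + 4)i = 5 + 9i


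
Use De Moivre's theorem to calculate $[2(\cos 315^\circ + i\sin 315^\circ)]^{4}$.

By De Moivre: z^n = r^n(cos(nθ) + i sin(nθ))
= 2^4(cos(4*315°) + i sin(4*315°))
= 16(cos 180° + i sin 180°)
= -16


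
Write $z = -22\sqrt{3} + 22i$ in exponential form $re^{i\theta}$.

r = |z| = sqrt((-22*sqrt(3))^2 + (22)^2) = sqrt(1452 + 484) = sqrt(1936) = 44
θ = arctan(b/a) = arctan(22/-38.1051) (quadrant-adjusted) = 150° = 5π/6
z = 44e^(i*5π/6)


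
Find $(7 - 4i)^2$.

(a + bi)^2 = a^2 - b^2 + 2abi
= 7^2 - (-4)^2 + 2*7*(-4)i
= 33 - 56i


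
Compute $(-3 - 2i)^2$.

(a + bi)^2 = a^2 - b^2 + 2abi
= (-3)^2 - (-2)^2 + 2*(-3)*(-2)i
= 5 + 12i


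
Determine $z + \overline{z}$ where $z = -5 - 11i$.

z + conjugate(z) = (a + bi) + (a - bi) = 2a
= 2 * (-5) = -10


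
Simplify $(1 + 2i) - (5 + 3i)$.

(1 - 5) + (2 - 3)i = -4 - i


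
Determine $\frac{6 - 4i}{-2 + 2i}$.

Multiply numerator and denominator by conjugate (-2 - 2i):
= (6 - 4i)(-2 - 2i) / ((-2)^2 + 2^2)
= (-20 - 4i) / 8
Divide through by 4: (-5 - i) / 2
= -5/2 - (1/2)i


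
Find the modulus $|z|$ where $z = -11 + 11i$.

|z| = sqrt(a^2 + b^2) = sqrt((-11)^2 + 11^2) = sqrt(242) = sqrt(242)


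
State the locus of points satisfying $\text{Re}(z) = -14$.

Re(z) = x where z = x + yi; the equation x = -14 is satisfied by all points with that x-coordinate
Locus: Vertical line x = -14


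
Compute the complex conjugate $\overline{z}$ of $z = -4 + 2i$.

If z = a + bi, then conjugate(z) = a - bi
conjugate(-4 + 2i) = -4 - 2i


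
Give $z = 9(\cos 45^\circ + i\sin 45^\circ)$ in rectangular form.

a = r cos θ = 9 * sqrt(2)/2 = 9*sqrt(2)/2
b = r sin θ = 9 * sqrt(2)/2 = 9*sqrt(2)/2
z = 9*sqrt(2)/2 + (9*sqrt(2)/2)i


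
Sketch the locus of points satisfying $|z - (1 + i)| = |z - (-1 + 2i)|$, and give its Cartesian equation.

|z - z1| = |z - z2| means z is equidistant from z1 and z2,
i.e. the perpendicular bisector of the segment from (1, 1) to (-1, 2) (midpoint (0, 3/2)).
With z = x + yi, square both sides:
(x - 1)^2 + (y - 1)^2 = (x - (-1))^2 + (y - 2)^2
The x^2 and y^2 terms cancel: -4x + 2y = 5 - 2 = 3
Simplify: 4x - 2y = -3
Locus: Perpendicular bisector of the segment from (1, 1) to (-1, 2): the line 4x - 2y = -3


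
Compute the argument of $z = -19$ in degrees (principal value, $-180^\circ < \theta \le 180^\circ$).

b = 0 and a < 0, so z lies on the negative real axis: θ = 180°


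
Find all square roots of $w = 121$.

|w| = 121, arg(w) = 0°
Root modulus = 121^(1/2) = 11
Root arguments: θ_k = (0° + 360°k)/2 for k = 0, 1, ..., 1
Roots: 11, -11


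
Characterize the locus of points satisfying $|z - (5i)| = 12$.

|z - z0| = r describes a circle centered at z0 with radius r
Here z0 = 5i and r = 12
Locus: Circle centered at (0, 5) with radius 12


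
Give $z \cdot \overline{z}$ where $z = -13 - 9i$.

z * conjugate(z) = |z|^2 = a^2 + b^2
= (-13)^2 + (-9)^2 = 250


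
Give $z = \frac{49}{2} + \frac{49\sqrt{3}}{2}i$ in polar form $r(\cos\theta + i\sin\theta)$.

r = |z| = sqrt(a^2 + b^2) = sqrt((49/2)^2 + (49*sqrt(3)/2)^2) = sqrt(2401/4 + 7203/4) = sqrt(2401) = 49
θ = arctan(b/a) = arctan(42.4352/24.5) (quadrant-adjusted) = 60°
z = 49(cos 60° + i sin 60°)


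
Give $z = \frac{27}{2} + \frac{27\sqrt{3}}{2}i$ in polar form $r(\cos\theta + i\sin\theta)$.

r = |z| = sqrt(a^2 + b^2) = sqrt((27/2)^2 + (27*sqrt(3)/2)^2) = sqrt(729/4 + 2187/4) = sqrt(729) = 27
θ = arctan(b/a) = arctan(23.3827/13.5) (quadrant-adjusted) = 60°
z = 27(cos 60° + i sin 60°)


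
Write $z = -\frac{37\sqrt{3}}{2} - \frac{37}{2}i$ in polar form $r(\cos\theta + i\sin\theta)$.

r = |z| = sqrt(a^2 + b^2) = sqrt((-37*sqrt(3)/2)^2 + (-37/2)^2) = sqrt(4107/4 + 1369/4) = sqrt(1369) = 37
θ = arctan(b/a) = arctan(-18.5/-32.0429) (quadrant-adjusted) = 210°
z = 37(cos 210° + i sin 210°)


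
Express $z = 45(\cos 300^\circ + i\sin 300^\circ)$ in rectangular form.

a = r cos θ = 45 * 1/2 = 45/2
b = r sin θ = 45 * -sqrt(3)/2 = -45*sqrt(3)/2
z = 45/2 - (45*sqrt(3)/2)i


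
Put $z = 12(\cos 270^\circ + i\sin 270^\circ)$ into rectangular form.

a = r cos θ = 12 * 0 = 0
b = r sin θ = 12 * -1 = -12
z = -12i


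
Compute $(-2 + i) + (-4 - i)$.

(-2 + (-4)) + (1 + (-1))i = -6


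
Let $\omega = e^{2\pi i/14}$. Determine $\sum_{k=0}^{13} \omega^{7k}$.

Let ζ = ω^7 = e^(2πi·7/14). Since 14 ∤ 7, ζ ≠ 1.
Sum = Σ_{k=0}^{13} ζ^k = (ζ^14 - 1)/(ζ - 1) = (ω^{7·14} - 1)/(ζ - 1) = (1 - 1)/(ζ - 1) = 0


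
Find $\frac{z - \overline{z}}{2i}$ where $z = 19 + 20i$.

z - conjugate(z) = 2bi
(z - conjugate(z))/(2i) = 2bi/(2i) = b = 20


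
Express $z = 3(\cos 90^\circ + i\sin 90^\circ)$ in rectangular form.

a = r cos θ = 3 * 0 = 0
b = r sin θ = 3 * 1 = 3
z = 3i


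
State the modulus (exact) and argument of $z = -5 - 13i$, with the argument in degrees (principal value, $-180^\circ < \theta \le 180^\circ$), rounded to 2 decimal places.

|z| = sqrt((-5)^2 + (-13)^2) = sqrt(194)
arg(z) = arctan(b/a) = arctan(-13/-5) (quadrant-adjusted) = -111.04°


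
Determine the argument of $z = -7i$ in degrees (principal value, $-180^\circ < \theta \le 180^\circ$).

a = 0 and b < 0, so z lies on the negative imaginary axis: θ = -90°


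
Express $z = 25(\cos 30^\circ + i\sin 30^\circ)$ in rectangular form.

a = r cos θ = 25 * sqrt(3)/2 = 25*sqrt(3)/2
b = r sin θ = 25 * 1/2 = 25/2
z = 25*sqrt(3)/2 + (25/2)i


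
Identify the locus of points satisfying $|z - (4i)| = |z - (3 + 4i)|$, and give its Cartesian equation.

|z - z1| = |z - z2| means z is equidistant from z1 and z2,
i.e. the perpendicular bisector of the segment from (0, 4) to (3, 4) (midpoint (3/2, 4)).
With z = x + yi, square both sides:
(x - 0)^2 + (y - 4)^2 = (x - 3)^2 + (y - 4)^2
The x^2 and y^2 terms cancel: 6x + 0y = 25 - 16 = 9
Simplify: x = 3/2
Locus: Perpendicular bisector of the segment from (0, 4) to (3, 4): the line x = 3/2


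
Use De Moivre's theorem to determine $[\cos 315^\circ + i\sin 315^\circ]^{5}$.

By De Moivre: z^n = r^n(cos(nθ) + i sin(nθ))
= 1^5(cos(5*315°) + i sin(5*315°))
= 1(cos 135° + i sin 135°)
= -sqrt(2)/2 + (sqrt(2)/2)i


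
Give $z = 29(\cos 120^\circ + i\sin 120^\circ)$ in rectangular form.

a = r cos θ = 29 * -1/2 = -29/2
b = r sin θ = 29 * sqrt(3)/2 = 29*sqrt(3)/2
z = -29/2 + (29*sqrt(3)/2)i


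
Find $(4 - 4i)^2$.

(a + bi)^2 = a^2 - b^2 + 2abi
= 4^2 - (-4)^2 + 2*4*(-4)i
= -32i


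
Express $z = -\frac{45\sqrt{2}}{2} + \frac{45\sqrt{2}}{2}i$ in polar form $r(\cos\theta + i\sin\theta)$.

r = |z| = sqrt(a^2 + b^2) = sqrt((-45*sqrt(2)/2)^2 + (45*sqrt(2)/2)^2) = sqrt(2025/2 + 2025/2) = sqrt(2025) = 45
θ = arctan(b/a) = arctan(31.8198/-31.8198) (quadrant-adjusted) = 135°
z = 45(cos 135° + i sin 135°)


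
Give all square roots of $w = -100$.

|w| = 100, arg(w) = 180°
Root modulus = 100^(1/2) = 10
Root arguments: θ_k = (180° + 360°k)/2 for k = 0, 1, ..., 1
Roots: 10i, -10i


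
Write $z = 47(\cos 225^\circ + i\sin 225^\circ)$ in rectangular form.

a = r cos θ = 47 * -sqrt(2)/2 = -47*sqrt(2)/2
b = r sin θ = 47 * -sqrt(2)/2 = -47*sqrt(2)/2
z = -47*sqrt(2)/2 - (47*sqrt(2)/2)i


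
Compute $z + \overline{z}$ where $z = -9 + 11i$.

z + conjugate(z) = (a + bi) + (a - bi) = 2a
= 2 * (-9) = -18


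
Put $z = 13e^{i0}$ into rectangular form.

a = r cos θ = 13 * 1 = 13
b = r sin θ = 13 * 0 = 0
z = 13


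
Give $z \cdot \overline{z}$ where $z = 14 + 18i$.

z * conjugate(z) = |z|^2 = a^2 + b^2
= 14^2 + 18^2 = 520


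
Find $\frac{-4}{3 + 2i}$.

Multiply numerator and denominator by conjugate (3 - 2i):
= (-4)(3 - 2i) / (3^2 + 2^2)
= (-12 + 8i) / 13
= -12/13 + (8/13)i


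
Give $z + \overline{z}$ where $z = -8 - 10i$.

z + conjugate(z) = (a + bi) + (a - bi) = 2a
= 2 * (-8) = -16


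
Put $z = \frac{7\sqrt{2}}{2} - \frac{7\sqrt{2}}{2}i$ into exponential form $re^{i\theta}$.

r = |z| = sqrt((7*sqrt(2)/2)^2 + (-7*sqrt(2)/2)^2) = sqrt(49/2 + 49/2) = sqrt(49) = 7
θ = arctan(b/a) = arctan(-4.9497/4.9497) (quadrant-adjusted) = -45° = -π/4
z = 7e^(-i*π/4)
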